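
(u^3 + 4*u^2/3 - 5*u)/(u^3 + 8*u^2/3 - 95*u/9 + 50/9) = 3*u*(u + 3)/(3*u^2 + 13*u - 10)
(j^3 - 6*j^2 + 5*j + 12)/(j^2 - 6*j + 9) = (j^2 - 3*j - 4)/(j - 3)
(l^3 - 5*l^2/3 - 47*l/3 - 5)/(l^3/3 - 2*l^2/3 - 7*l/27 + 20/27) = 9*(3*l^3 - 5*l^2 - 47*l - 15)/(9*l^3 - 18*l^2 - 7*l + 20)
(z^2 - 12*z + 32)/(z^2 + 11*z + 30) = (z^2 - 12*z + 32)/(z^2 + 11*z + 30)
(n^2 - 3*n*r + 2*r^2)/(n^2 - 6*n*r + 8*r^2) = (-n + r)/(-n + 4*r)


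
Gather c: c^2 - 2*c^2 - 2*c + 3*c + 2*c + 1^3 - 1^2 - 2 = -c^2 + 3*c - 2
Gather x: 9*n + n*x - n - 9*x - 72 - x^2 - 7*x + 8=8*n - x^2 + x*(n - 16) - 64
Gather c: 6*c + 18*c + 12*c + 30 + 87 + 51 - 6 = 36*c + 162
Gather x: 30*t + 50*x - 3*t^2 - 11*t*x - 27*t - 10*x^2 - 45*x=-3*t^2 + 3*t - 10*x^2 + x*(5 - 11*t)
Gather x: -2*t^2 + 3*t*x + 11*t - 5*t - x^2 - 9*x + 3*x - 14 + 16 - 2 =-2*t^2 + 6*t - x^2 + x*(3*t - 6)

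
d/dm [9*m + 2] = 9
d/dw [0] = 0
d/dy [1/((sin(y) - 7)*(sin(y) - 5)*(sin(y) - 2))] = (-3*sin(y)^2 + 28*sin(y) - 59)*cos(y)/((sin(y) - 7)^2*(sin(y) - 5)^2*(sin(y) - 2)^2)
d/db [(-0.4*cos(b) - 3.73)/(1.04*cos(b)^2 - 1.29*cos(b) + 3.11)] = (-0.416*cos(b)^2 - 7.7584*cos(b) + 6.0557)*sin(b)/(1.0816*cos(b)^4 - 2.6832*cos(b)^3 + 8.1329*cos(b)^2 - 8.0238*cos(b) + 9.6721)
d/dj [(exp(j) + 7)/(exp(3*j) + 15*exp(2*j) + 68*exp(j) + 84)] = 2*(-exp(j) - 4)*exp(j)/(exp(4*j) + 16*exp(3*j) + 88*exp(2*j) + 192*exp(j) + 144)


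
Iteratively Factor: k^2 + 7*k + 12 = (k + 4)*(k + 3)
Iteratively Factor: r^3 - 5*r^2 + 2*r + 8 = (r - 2)*(r^2 - 3*r - 4) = (r - 2)*(r + 1)*(r - 4)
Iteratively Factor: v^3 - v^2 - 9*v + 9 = (v - 3)*(v^2 + 2*v - 3) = (v - 3)*(v - 1)*(v + 3)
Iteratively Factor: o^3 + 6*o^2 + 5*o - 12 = (o + 4)*(o^2 + 2*o - 3) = (o + 3)*(o + 4)*(o - 1)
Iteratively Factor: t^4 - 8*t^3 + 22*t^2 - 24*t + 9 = (t - 1)*(t^3 - 7*t^2 + 15*t - 9) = (t - 3)*(t - 1)*(t^2 - 4*t + 3) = (t - 3)*(t - 1)^2*(t - 3)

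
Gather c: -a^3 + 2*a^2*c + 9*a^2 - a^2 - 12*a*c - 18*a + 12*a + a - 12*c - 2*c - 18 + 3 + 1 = -a^3 + 8*a^2 - 5*a + c*(2*a^2 - 12*a - 14) - 14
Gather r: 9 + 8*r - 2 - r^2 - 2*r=-r^2 + 6*r + 7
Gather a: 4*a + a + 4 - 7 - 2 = 5*a - 5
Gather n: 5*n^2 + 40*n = 5*n^2 + 40*n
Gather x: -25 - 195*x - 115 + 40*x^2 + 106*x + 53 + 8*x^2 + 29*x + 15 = 48*x^2 - 60*x - 72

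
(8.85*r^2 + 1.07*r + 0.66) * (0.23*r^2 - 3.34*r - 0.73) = 2.0355*r^4 - 29.3129*r^3 - 9.8825*r^2 - 2.9855*r - 0.4818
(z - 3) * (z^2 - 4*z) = z^3 - 7*z^2 + 12*z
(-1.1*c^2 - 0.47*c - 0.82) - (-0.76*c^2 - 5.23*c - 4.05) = -0.34*c^2 + 4.76*c + 3.23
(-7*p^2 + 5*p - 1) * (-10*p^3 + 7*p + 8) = 70*p^5 - 50*p^4 - 39*p^3 - 21*p^2 + 33*p - 8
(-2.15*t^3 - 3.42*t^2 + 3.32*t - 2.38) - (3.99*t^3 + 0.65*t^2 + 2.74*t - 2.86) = -6.14*t^3 - 4.07*t^2 + 0.58*t + 0.48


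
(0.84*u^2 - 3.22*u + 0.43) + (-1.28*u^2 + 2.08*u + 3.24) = -0.44*u^2 - 1.14*u + 3.67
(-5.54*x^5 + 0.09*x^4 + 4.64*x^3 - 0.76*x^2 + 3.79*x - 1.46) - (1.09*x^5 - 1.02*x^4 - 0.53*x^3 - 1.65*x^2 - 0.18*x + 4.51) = -6.63*x^5 + 1.11*x^4 + 5.17*x^3 + 0.89*x^2 + 3.97*x - 5.97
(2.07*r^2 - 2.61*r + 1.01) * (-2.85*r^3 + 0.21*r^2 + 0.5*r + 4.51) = -5.8995*r^5 + 7.8732*r^4 - 2.3916*r^3 + 8.2428*r^2 - 11.2661*r + 4.5551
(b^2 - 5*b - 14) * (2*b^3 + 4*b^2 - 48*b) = 2*b^5 - 6*b^4 - 96*b^3 + 184*b^2 + 672*b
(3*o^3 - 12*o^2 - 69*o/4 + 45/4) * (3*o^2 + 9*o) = 9*o^5 - 9*o^4 - 639*o^3/4 - 243*o^2/2 + 405*o/4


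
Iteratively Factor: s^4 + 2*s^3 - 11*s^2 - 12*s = (s - 3)*(s^3 + 5*s^2 + 4*s) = s*(s - 3)*(s^2 + 5*s + 4) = s*(s - 3)*(s + 1)*(s + 4)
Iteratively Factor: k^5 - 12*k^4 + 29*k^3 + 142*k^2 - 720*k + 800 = (k - 4)*(k^4 - 8*k^3 - 3*k^2 + 130*k - 200) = (k - 5)*(k - 4)*(k^3 - 3*k^2 - 18*k + 40) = (k - 5)*(k - 4)*(k - 2)*(k^2 - k - 20) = (k - 5)*(k - 4)*(k - 2)*(k + 4)*(k - 5)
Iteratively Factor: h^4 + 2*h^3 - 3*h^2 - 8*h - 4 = (h + 2)*(h^3 - 3*h - 2) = (h + 1)*(h + 2)*(h^2 - h - 2) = (h - 2)*(h + 1)*(h + 2)*(h + 1)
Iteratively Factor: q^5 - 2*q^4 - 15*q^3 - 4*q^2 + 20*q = (q + 2)*(q^4 - 4*q^3 - 7*q^2 + 10*q) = (q - 1)*(q + 2)*(q^3 - 3*q^2 - 10*q) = (q - 5)*(q - 1)*(q + 2)*(q^2 + 2*q) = (q - 5)*(q - 1)*(q + 2)^2*(q)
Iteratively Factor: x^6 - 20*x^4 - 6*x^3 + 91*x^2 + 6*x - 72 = (x + 3)*(x^5 - 3*x^4 - 11*x^3 + 27*x^2 + 10*x - 24) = (x + 3)^2*(x^4 - 6*x^3 + 7*x^2 + 6*x - 8) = (x - 1)*(x + 3)^2*(x^3 - 5*x^2 + 2*x + 8) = (x - 1)*(x + 1)*(x + 3)^2*(x^2 - 6*x + 8) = (x - 2)*(x - 1)*(x + 1)*(x + 3)^2*(x - 4)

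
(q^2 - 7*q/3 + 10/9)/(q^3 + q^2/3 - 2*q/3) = (q - 5/3)/(q*(q + 1))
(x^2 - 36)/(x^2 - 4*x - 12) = (x + 6)/(x + 2)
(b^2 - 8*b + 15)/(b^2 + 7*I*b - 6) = (b^2 - 8*b + 15)/(b^2 + 7*I*b - 6)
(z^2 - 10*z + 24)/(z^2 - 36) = (z - 4)/(z + 6)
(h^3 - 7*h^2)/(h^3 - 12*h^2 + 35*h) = h/(h - 5)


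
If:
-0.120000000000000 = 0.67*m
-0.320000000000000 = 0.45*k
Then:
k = -0.71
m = -0.18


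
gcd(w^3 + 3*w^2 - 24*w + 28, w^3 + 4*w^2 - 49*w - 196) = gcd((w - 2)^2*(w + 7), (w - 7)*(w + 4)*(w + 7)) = w + 7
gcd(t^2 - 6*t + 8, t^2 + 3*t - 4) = 1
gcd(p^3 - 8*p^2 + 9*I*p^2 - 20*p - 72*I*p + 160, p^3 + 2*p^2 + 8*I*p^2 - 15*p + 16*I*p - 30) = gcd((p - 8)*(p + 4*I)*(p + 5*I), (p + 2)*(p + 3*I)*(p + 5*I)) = p + 5*I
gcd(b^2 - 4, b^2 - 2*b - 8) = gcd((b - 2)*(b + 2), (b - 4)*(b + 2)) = b + 2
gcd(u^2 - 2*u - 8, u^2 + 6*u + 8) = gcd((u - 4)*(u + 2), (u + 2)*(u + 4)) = u + 2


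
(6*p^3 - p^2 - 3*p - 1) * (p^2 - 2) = 6*p^5 - p^4 - 15*p^3 + p^2 + 6*p + 2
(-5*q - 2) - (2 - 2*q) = -3*q - 4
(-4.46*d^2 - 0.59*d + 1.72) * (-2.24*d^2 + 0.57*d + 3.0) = 9.9904*d^4 - 1.2206*d^3 - 17.5691*d^2 - 0.7896*d + 5.16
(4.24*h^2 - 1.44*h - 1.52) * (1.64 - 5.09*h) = -21.5816*h^3 + 14.2832*h^2 + 5.3752*h - 2.4928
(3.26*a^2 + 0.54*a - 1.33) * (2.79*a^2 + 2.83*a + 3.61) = 9.0954*a^4 + 10.7324*a^3 + 9.5861*a^2 - 1.8145*a - 4.8013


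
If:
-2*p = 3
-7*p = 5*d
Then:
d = 21/10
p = -3/2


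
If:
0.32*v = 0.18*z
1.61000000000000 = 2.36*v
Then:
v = 0.68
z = 1.21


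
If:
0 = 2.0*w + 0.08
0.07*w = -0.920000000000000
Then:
No Solution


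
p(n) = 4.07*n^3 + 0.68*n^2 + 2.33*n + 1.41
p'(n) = 12.21*n^2 + 1.36*n + 2.33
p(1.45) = 18.63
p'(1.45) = 29.97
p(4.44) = 381.40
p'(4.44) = 249.07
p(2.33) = 62.01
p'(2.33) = 71.79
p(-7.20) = -1499.23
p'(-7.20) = 625.50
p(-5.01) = -505.00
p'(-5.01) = 301.99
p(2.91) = 114.24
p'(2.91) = 109.68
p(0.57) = 3.71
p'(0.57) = 7.07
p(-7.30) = -1562.66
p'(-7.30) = 643.07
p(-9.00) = -2931.51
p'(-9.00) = 979.10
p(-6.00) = -867.21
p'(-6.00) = 433.73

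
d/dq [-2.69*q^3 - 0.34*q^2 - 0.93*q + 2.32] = -8.07*q^2 - 0.68*q - 0.93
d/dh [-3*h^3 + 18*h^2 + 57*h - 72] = -9*h^2 + 36*h + 57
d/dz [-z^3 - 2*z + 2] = -3*z^2 - 2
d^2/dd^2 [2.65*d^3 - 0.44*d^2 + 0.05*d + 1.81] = 15.9*d - 0.88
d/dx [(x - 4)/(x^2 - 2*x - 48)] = (x^2 - 2*x - 2*(x - 4)*(x - 1) - 48)/(-x^2 + 2*x + 48)^2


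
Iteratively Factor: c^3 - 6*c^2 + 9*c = (c - 3)*(c^2 - 3*c) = c*(c - 3)*(c - 3)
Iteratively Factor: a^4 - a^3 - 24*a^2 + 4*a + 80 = (a - 5)*(a^3 + 4*a^2 - 4*a - 16) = (a - 5)*(a + 2)*(a^2 + 2*a - 8) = (a - 5)*(a + 2)*(a + 4)*(a - 2)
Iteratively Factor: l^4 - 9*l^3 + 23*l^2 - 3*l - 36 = (l - 3)*(l^3 - 6*l^2 + 5*l + 12) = (l - 3)^2*(l^2 - 3*l - 4) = (l - 3)^2*(l + 1)*(l - 4)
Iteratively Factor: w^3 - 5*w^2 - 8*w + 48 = (w - 4)*(w^2 - w - 12) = (w - 4)^2*(w + 3)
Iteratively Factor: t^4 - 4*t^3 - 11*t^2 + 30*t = (t + 3)*(t^3 - 7*t^2 + 10*t) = (t - 5)*(t + 3)*(t^2 - 2*t) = (t - 5)*(t - 2)*(t + 3)*(t)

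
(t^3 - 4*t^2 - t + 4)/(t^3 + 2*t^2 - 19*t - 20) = (t - 1)/(t + 5)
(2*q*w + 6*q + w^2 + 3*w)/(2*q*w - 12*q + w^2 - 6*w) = (w + 3)/(w - 6)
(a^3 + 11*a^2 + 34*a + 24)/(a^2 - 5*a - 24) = (a^3 + 11*a^2 + 34*a + 24)/(a^2 - 5*a - 24)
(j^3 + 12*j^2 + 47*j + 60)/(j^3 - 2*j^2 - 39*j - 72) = (j^2 + 9*j + 20)/(j^2 - 5*j - 24)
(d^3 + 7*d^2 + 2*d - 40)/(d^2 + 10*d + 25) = (d^2 + 2*d - 8)/(d + 5)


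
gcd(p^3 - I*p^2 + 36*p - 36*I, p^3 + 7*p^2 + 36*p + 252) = p^2 + 36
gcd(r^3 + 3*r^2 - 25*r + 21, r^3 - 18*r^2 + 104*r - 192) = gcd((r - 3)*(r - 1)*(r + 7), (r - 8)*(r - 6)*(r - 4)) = 1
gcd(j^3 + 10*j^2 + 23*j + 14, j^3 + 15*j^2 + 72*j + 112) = j + 7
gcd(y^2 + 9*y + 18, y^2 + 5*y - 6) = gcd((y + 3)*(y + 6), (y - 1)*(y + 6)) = y + 6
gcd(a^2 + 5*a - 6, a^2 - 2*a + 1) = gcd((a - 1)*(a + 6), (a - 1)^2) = a - 1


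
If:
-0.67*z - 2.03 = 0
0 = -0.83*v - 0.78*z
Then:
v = 2.85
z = -3.03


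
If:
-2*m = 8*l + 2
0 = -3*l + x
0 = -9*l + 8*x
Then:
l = 0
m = -1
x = 0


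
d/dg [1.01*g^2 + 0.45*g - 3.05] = 2.02*g + 0.45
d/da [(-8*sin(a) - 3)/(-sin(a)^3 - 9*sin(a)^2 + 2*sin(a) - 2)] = (-16*sin(a)^3 - 81*sin(a)^2 - 54*sin(a) + 22)*cos(a)/(sin(a)^3 + 9*sin(a)^2 - 2*sin(a) + 2)^2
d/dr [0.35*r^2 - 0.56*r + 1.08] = 0.7*r - 0.56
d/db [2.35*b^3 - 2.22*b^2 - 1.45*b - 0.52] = 7.05*b^2 - 4.44*b - 1.45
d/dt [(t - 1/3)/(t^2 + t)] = (-3*t^2 + 2*t + 1)/(3*t^2*(t^2 + 2*t + 1))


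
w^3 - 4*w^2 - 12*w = w*(w - 6)*(w + 2)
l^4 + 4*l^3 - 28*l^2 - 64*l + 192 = (l - 4)*(l - 2)*(l + 4)*(l + 6)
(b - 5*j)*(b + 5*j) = b^2 - 25*j^2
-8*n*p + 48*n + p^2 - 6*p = (-8*n + p)*(p - 6)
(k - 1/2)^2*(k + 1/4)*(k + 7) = k^4 + 25*k^3/4 - 21*k^2/4 + k/16 + 7/16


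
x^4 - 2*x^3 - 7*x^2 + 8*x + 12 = (x - 3)*(x - 2)*(x + 1)*(x + 2)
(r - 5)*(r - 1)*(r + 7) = r^3 + r^2 - 37*r + 35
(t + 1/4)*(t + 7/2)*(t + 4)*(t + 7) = t^4 + 59*t^3/4 + 561*t^2/8 + 917*t/8 + 49/2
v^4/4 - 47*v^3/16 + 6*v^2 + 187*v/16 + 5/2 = (v/4 + 1/4)*(v - 8)*(v - 5)*(v + 1/4)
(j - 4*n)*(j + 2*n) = j^2 - 2*j*n - 8*n^2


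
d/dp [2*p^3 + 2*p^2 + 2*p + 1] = 6*p^2 + 4*p + 2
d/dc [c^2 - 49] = 2*c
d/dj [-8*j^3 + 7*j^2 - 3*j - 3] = -24*j^2 + 14*j - 3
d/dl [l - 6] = 1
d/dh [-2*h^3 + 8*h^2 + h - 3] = -6*h^2 + 16*h + 1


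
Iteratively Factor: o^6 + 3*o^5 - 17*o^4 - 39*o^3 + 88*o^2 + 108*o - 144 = (o - 2)*(o^5 + 5*o^4 - 7*o^3 - 53*o^2 - 18*o + 72) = (o - 2)*(o - 1)*(o^4 + 6*o^3 - o^2 - 54*o - 72) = (o - 2)*(o - 1)*(o + 4)*(o^3 + 2*o^2 - 9*o - 18) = (o - 2)*(o - 1)*(o + 2)*(o + 4)*(o^2 - 9) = (o - 3)*(o - 2)*(o - 1)*(o + 2)*(o + 4)*(o + 3)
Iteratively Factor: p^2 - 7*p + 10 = (p - 5)*(p - 2)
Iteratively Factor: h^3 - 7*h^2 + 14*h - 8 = (h - 4)*(h^2 - 3*h + 2) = (h - 4)*(h - 1)*(h - 2)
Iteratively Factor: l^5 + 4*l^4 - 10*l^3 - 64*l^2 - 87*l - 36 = (l + 1)*(l^4 + 3*l^3 - 13*l^2 - 51*l - 36) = (l + 1)*(l + 3)*(l^3 - 13*l - 12) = (l + 1)*(l + 3)^2*(l^2 - 3*l - 4) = (l + 1)^2*(l + 3)^2*(l - 4)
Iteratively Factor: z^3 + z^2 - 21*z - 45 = (z - 5)*(z^2 + 6*z + 9) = (z - 5)*(z + 3)*(z + 3)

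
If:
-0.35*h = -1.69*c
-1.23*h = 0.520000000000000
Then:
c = -0.09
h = -0.42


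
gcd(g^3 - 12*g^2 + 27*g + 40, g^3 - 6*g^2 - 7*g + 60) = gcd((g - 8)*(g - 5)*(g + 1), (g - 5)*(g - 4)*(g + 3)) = g - 5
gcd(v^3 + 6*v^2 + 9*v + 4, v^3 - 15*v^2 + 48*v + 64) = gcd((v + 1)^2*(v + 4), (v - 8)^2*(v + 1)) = v + 1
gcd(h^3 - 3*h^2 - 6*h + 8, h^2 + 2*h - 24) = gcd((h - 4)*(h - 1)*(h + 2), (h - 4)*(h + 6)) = h - 4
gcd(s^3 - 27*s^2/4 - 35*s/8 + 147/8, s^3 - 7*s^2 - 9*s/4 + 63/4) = s^2 - 17*s/2 + 21/2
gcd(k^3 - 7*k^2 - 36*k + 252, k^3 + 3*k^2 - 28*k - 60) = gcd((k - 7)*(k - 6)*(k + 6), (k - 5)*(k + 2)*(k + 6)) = k + 6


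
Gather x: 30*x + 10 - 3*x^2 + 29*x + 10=-3*x^2 + 59*x + 20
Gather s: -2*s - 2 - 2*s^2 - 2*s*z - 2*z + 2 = -2*s^2 + s*(-2*z - 2) - 2*z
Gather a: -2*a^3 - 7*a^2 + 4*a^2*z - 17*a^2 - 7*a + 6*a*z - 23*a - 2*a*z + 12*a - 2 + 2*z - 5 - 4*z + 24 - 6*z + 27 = -2*a^3 + a^2*(4*z - 24) + a*(4*z - 18) - 8*z + 44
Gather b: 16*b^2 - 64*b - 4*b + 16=16*b^2 - 68*b + 16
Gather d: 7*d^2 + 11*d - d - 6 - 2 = 7*d^2 + 10*d - 8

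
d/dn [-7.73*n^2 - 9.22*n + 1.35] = -15.46*n - 9.22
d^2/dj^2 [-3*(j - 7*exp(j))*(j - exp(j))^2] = 27*j^2*exp(j) - 180*j*exp(2*j) + 108*j*exp(j) - 18*j + 189*exp(3*j) - 180*exp(2*j) + 54*exp(j)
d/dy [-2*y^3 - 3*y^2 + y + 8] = -6*y^2 - 6*y + 1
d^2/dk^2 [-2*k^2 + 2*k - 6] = -4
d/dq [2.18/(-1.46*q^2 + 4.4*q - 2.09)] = (6.3656*q - 9.592)/(1.46*q^2 - 4.4*q + 2.09)^2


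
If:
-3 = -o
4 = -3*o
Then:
No Solution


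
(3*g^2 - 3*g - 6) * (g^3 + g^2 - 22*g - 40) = 3*g^5 - 75*g^3 - 60*g^2 + 252*g + 240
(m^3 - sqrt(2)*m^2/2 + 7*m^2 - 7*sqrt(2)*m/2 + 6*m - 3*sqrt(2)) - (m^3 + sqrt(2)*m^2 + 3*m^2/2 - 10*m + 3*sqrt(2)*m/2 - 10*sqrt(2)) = -3*sqrt(2)*m^2/2 + 11*m^2/2 - 5*sqrt(2)*m + 16*m + 7*sqrt(2)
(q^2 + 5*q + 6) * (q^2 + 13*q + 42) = q^4 + 18*q^3 + 113*q^2 + 288*q + 252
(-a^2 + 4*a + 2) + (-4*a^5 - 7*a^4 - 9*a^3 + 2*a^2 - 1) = -4*a^5 - 7*a^4 - 9*a^3 + a^2 + 4*a + 1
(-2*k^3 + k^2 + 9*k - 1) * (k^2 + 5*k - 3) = -2*k^5 - 9*k^4 + 20*k^3 + 41*k^2 - 32*k + 3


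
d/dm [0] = 0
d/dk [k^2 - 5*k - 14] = 2*k - 5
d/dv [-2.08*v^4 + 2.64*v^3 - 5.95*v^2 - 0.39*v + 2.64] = -8.32*v^3 + 7.92*v^2 - 11.9*v - 0.39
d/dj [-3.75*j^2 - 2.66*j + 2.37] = -7.5*j - 2.66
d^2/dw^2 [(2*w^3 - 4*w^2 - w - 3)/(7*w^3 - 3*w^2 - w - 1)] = 2*(-154*w^6 - 105*w^5 - 819*w^4 + 300*w^3 - 18*w^2 - 75*w + 3)/(343*w^9 - 441*w^8 + 42*w^7 - 48*w^6 + 120*w^5 + 6*w^4 + 2*w^3 - 12*w^2 - 3*w - 1)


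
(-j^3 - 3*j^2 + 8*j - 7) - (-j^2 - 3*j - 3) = -j^3 - 2*j^2 + 11*j - 4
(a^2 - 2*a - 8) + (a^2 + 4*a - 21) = 2*a^2 + 2*a - 29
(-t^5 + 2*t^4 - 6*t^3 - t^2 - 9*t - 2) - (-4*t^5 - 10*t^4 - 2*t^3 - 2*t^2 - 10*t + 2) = 3*t^5 + 12*t^4 - 4*t^3 + t^2 + t - 4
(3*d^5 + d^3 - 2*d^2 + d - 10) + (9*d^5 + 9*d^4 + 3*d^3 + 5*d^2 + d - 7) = 12*d^5 + 9*d^4 + 4*d^3 + 3*d^2 + 2*d - 17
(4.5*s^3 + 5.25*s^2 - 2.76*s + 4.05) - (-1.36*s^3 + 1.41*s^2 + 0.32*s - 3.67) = 5.86*s^3 + 3.84*s^2 - 3.08*s + 7.72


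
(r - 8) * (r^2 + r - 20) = r^3 - 7*r^2 - 28*r + 160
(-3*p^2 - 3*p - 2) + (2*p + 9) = -3*p^2 - p + 7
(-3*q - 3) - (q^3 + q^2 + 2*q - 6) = -q^3 - q^2 - 5*q + 3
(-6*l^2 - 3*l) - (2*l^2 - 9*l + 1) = -8*l^2 + 6*l - 1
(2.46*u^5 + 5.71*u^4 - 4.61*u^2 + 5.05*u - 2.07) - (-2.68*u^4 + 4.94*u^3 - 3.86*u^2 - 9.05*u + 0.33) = 2.46*u^5 + 8.39*u^4 - 4.94*u^3 - 0.75*u^2 + 14.1*u - 2.4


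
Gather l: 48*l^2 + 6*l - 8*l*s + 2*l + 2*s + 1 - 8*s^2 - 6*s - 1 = 48*l^2 + l*(8 - 8*s) - 8*s^2 - 4*s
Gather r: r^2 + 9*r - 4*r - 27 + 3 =r^2 + 5*r - 24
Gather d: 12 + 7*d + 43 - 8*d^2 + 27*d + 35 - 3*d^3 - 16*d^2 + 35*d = -3*d^3 - 24*d^2 + 69*d + 90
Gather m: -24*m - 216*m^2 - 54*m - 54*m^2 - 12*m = -270*m^2 - 90*m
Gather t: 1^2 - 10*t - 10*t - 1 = -20*t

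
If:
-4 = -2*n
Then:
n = 2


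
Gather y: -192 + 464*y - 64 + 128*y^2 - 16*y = 128*y^2 + 448*y - 256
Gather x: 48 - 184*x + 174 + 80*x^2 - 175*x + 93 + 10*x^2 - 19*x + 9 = 90*x^2 - 378*x + 324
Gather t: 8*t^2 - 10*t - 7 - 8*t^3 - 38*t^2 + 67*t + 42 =-8*t^3 - 30*t^2 + 57*t + 35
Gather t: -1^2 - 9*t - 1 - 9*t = -18*t - 2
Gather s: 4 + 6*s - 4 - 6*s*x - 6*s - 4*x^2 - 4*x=-6*s*x - 4*x^2 - 4*x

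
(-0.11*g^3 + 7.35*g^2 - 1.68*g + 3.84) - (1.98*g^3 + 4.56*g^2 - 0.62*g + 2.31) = -2.09*g^3 + 2.79*g^2 - 1.06*g + 1.53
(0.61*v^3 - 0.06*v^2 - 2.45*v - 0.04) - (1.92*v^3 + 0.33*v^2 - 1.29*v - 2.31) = -1.31*v^3 - 0.39*v^2 - 1.16*v + 2.27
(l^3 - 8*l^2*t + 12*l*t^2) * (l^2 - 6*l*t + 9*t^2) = l^5 - 14*l^4*t + 69*l^3*t^2 - 144*l^2*t^3 + 108*l*t^4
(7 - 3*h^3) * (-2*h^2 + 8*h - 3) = 6*h^5 - 24*h^4 + 9*h^3 - 14*h^2 + 56*h - 21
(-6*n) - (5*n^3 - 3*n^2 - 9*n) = -5*n^3 + 3*n^2 + 3*n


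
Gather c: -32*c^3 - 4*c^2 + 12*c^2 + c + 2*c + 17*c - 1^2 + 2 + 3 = -32*c^3 + 8*c^2 + 20*c + 4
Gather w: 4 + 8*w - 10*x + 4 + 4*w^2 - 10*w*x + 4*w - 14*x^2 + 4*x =4*w^2 + w*(12 - 10*x) - 14*x^2 - 6*x + 8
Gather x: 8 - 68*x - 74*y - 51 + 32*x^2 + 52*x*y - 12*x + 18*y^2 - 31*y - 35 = 32*x^2 + x*(52*y - 80) + 18*y^2 - 105*y - 78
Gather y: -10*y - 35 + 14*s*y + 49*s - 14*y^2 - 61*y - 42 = 49*s - 14*y^2 + y*(14*s - 71) - 77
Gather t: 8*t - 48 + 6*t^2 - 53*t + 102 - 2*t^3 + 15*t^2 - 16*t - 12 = -2*t^3 + 21*t^2 - 61*t + 42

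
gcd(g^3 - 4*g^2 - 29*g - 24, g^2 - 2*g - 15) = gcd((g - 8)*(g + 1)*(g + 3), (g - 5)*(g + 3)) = g + 3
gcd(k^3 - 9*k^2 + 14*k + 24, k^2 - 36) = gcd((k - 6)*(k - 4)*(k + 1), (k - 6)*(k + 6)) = k - 6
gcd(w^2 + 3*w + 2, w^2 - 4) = w + 2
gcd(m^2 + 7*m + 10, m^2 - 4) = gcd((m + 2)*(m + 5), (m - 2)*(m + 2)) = m + 2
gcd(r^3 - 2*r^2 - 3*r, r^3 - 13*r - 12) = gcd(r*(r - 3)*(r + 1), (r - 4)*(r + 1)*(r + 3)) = r + 1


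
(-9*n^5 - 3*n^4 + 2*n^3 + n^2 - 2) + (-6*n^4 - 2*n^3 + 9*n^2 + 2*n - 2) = -9*n^5 - 9*n^4 + 10*n^2 + 2*n - 4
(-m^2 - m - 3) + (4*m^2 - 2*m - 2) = 3*m^2 - 3*m - 5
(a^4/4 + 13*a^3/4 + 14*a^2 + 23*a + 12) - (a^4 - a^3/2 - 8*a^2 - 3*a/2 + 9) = -3*a^4/4 + 15*a^3/4 + 22*a^2 + 49*a/2 + 3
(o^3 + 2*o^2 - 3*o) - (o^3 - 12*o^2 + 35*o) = 14*o^2 - 38*o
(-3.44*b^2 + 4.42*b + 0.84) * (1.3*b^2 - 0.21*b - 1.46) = -4.472*b^4 + 6.4684*b^3 + 5.1862*b^2 - 6.6296*b - 1.2264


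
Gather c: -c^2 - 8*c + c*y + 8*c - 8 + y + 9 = -c^2 + c*y + y + 1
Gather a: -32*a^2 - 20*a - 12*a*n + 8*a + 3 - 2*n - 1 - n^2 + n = -32*a^2 + a*(-12*n - 12) - n^2 - n + 2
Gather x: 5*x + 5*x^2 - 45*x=5*x^2 - 40*x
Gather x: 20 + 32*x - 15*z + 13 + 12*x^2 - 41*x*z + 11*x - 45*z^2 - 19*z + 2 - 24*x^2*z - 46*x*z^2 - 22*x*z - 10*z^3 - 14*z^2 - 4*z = x^2*(12 - 24*z) + x*(-46*z^2 - 63*z + 43) - 10*z^3 - 59*z^2 - 38*z + 35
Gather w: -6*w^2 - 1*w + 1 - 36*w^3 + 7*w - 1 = -36*w^3 - 6*w^2 + 6*w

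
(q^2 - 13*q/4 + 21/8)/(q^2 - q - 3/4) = (4*q - 7)/(2*(2*q + 1))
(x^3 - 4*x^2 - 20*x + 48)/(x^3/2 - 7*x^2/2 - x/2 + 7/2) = 2*(x^3 - 4*x^2 - 20*x + 48)/(x^3 - 7*x^2 - x + 7)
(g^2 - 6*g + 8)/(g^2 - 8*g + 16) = (g - 2)/(g - 4)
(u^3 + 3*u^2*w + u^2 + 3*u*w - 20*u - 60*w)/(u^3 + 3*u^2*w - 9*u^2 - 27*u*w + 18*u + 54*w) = (u^2 + u - 20)/(u^2 - 9*u + 18)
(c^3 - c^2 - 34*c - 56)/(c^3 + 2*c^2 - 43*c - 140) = (c + 2)/(c + 5)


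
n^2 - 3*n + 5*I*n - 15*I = (n - 3)*(n + 5*I)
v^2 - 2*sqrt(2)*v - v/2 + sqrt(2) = (v - 1/2)*(v - 2*sqrt(2))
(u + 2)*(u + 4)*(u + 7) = u^3 + 13*u^2 + 50*u + 56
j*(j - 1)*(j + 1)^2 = j^4 + j^3 - j^2 - j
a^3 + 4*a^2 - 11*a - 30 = (a - 3)*(a + 2)*(a + 5)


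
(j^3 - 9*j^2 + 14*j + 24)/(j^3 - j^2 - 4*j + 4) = (j^3 - 9*j^2 + 14*j + 24)/(j^3 - j^2 - 4*j + 4)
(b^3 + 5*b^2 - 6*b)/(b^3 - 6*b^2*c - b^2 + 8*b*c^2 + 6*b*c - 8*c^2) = b*(b + 6)/(b^2 - 6*b*c + 8*c^2)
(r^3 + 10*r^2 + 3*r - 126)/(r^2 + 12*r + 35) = (r^2 + 3*r - 18)/(r + 5)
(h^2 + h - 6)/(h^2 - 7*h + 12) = (h^2 + h - 6)/(h^2 - 7*h + 12)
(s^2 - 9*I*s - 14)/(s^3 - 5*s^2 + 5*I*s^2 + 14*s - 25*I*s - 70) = (s - 7*I)/(s^2 + s*(-5 + 7*I) - 35*I)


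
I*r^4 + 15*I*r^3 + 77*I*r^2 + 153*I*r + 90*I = (r + 3)*(r + 5)*(r + 6)*(I*r + I)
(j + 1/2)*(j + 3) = j^2 + 7*j/2 + 3/2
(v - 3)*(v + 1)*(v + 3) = v^3 + v^2 - 9*v - 9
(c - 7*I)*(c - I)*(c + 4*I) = c^3 - 4*I*c^2 + 25*c - 28*I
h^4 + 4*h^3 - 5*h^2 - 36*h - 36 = (h - 3)*(h + 2)^2*(h + 3)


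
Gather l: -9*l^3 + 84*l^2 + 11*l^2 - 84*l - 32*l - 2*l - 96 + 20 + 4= -9*l^3 + 95*l^2 - 118*l - 72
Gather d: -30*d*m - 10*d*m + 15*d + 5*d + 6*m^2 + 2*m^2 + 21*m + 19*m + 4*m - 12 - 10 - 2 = d*(20 - 40*m) + 8*m^2 + 44*m - 24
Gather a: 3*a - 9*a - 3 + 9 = 6 - 6*a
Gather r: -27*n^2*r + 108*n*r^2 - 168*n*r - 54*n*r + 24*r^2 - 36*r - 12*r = r^2*(108*n + 24) + r*(-27*n^2 - 222*n - 48)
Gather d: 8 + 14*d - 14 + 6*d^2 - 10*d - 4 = 6*d^2 + 4*d - 10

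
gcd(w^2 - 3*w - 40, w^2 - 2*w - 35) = w + 5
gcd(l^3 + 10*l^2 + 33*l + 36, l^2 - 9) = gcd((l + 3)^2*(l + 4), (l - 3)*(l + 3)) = l + 3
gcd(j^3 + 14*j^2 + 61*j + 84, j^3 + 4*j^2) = j + 4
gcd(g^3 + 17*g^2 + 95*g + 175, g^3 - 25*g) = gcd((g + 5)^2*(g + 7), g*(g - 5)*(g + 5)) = g + 5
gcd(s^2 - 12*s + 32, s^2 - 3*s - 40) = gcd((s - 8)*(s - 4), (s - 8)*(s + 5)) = s - 8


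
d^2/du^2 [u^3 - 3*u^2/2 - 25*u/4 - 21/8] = 6*u - 3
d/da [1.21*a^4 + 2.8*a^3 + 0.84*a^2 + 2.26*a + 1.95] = 4.84*a^3 + 8.4*a^2 + 1.68*a + 2.26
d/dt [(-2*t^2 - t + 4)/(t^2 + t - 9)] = (-t^2 + 28*t + 5)/(t^4 + 2*t^3 - 17*t^2 - 18*t + 81)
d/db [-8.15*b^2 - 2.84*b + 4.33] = -16.3*b - 2.84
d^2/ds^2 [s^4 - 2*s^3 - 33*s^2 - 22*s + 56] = 12*s^2 - 12*s - 66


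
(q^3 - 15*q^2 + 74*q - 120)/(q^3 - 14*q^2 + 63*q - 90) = (q - 4)/(q - 3)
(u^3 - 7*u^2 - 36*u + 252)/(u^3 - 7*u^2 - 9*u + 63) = (u^2 - 36)/(u^2 - 9)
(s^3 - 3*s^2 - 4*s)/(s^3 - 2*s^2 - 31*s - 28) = s*(s - 4)/(s^2 - 3*s - 28)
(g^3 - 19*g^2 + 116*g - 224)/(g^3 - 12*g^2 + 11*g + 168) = (g - 4)/(g + 3)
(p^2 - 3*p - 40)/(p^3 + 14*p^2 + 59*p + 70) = (p - 8)/(p^2 + 9*p + 14)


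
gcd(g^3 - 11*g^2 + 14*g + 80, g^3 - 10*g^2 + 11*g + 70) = g^2 - 3*g - 10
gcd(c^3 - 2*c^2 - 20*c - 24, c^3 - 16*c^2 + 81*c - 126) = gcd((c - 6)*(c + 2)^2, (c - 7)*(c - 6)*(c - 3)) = c - 6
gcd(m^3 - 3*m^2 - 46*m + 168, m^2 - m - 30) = m - 6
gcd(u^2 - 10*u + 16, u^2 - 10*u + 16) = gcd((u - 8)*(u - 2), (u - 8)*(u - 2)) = u^2 - 10*u + 16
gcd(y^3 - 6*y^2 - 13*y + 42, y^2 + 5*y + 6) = y + 3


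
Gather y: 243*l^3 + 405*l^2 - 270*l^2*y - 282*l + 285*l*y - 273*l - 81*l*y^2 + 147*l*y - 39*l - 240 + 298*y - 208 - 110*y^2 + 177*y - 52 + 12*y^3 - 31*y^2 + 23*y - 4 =243*l^3 + 405*l^2 - 594*l + 12*y^3 + y^2*(-81*l - 141) + y*(-270*l^2 + 432*l + 498) - 504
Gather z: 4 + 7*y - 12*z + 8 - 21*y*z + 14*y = 21*y + z*(-21*y - 12) + 12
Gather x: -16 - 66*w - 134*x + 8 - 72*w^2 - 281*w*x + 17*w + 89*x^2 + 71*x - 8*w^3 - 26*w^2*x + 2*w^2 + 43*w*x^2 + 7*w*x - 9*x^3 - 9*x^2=-8*w^3 - 70*w^2 - 49*w - 9*x^3 + x^2*(43*w + 80) + x*(-26*w^2 - 274*w - 63) - 8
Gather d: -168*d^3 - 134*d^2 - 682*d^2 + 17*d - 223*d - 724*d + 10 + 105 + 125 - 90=-168*d^3 - 816*d^2 - 930*d + 150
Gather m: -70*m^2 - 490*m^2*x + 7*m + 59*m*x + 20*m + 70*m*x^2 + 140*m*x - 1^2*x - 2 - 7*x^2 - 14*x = m^2*(-490*x - 70) + m*(70*x^2 + 199*x + 27) - 7*x^2 - 15*x - 2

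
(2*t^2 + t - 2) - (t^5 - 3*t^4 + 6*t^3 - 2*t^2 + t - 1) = -t^5 + 3*t^4 - 6*t^3 + 4*t^2 - 1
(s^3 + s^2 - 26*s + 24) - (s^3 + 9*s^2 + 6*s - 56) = -8*s^2 - 32*s + 80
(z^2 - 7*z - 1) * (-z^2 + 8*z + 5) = -z^4 + 15*z^3 - 50*z^2 - 43*z - 5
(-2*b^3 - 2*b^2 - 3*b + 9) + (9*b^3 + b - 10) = 7*b^3 - 2*b^2 - 2*b - 1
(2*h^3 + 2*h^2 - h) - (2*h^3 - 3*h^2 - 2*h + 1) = 5*h^2 + h - 1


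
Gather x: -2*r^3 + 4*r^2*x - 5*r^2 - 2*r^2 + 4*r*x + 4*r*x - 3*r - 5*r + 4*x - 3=-2*r^3 - 7*r^2 - 8*r + x*(4*r^2 + 8*r + 4) - 3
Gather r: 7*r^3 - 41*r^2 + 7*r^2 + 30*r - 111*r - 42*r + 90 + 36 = 7*r^3 - 34*r^2 - 123*r + 126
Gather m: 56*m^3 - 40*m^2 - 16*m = 56*m^3 - 40*m^2 - 16*m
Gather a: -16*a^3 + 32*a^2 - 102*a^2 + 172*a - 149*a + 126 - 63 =-16*a^3 - 70*a^2 + 23*a + 63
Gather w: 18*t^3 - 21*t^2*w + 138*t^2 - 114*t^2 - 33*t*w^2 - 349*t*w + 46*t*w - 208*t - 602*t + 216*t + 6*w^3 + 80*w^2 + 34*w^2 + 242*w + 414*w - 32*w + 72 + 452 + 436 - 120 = 18*t^3 + 24*t^2 - 594*t + 6*w^3 + w^2*(114 - 33*t) + w*(-21*t^2 - 303*t + 624) + 840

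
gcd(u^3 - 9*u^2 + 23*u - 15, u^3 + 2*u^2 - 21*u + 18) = u^2 - 4*u + 3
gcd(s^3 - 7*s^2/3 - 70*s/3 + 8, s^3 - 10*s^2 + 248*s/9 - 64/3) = s - 6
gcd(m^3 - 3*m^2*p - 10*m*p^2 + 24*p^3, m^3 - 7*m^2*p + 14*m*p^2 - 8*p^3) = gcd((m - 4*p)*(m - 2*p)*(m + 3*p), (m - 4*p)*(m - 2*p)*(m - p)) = m^2 - 6*m*p + 8*p^2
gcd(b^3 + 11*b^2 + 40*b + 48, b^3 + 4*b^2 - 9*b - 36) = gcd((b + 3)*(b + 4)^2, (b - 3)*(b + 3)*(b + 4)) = b^2 + 7*b + 12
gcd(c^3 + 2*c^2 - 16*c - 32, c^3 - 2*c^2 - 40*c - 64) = c^2 + 6*c + 8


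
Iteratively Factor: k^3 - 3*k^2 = (k)*(k^2 - 3*k) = k^2*(k - 3)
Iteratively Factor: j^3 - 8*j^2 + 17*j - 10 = (j - 2)*(j^2 - 6*j + 5) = (j - 5)*(j - 2)*(j - 1)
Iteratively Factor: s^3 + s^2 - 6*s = (s + 3)*(s^2 - 2*s) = s*(s + 3)*(s - 2)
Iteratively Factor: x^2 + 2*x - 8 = (x - 2)*(x + 4)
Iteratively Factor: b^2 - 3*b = (b)*(b - 3)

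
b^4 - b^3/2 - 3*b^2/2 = b^2*(b - 3/2)*(b + 1)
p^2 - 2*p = p*(p - 2)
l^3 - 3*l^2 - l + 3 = (l - 3)*(l - 1)*(l + 1)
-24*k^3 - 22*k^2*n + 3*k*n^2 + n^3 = (-4*k + n)*(k + n)*(6*k + n)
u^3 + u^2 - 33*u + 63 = (u - 3)^2*(u + 7)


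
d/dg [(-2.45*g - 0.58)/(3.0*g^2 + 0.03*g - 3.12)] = (7.35*g^2 + 3.48*g + 7.6614)/(9.0*g^4 + 0.18*g^3 - 18.7191*g^2 - 0.1872*g + 9.7344)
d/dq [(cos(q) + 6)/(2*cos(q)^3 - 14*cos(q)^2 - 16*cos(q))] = (-165*cos(q) + 11*cos(2*q) + cos(3*q) - 85)*sin(q)/(4*(cos(q) - 8)^2*(cos(q) + 1)^2*cos(q)^2)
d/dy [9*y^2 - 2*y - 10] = 18*y - 2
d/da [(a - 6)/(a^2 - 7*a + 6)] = -1/(a^2 - 2*a + 1)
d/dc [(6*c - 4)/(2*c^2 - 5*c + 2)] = 4*(-3*c^2 + 4*c - 2)/(4*c^4 - 20*c^3 + 33*c^2 - 20*c + 4)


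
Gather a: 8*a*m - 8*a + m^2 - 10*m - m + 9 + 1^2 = a*(8*m - 8) + m^2 - 11*m + 10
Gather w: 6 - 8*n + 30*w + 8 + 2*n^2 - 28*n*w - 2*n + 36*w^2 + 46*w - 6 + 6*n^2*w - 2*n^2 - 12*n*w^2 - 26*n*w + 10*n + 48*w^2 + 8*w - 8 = w^2*(84 - 12*n) + w*(6*n^2 - 54*n + 84)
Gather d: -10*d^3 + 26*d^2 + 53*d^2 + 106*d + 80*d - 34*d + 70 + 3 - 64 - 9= -10*d^3 + 79*d^2 + 152*d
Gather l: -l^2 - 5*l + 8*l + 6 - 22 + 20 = -l^2 + 3*l + 4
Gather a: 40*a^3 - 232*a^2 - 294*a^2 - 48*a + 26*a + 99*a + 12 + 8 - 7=40*a^3 - 526*a^2 + 77*a + 13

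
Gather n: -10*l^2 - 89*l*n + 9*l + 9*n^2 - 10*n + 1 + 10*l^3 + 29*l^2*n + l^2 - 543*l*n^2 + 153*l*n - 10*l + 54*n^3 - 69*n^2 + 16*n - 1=10*l^3 - 9*l^2 - l + 54*n^3 + n^2*(-543*l - 60) + n*(29*l^2 + 64*l + 6)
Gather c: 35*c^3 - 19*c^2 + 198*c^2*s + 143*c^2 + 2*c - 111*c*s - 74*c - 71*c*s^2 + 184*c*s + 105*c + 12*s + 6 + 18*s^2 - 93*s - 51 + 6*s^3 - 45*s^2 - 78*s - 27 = 35*c^3 + c^2*(198*s + 124) + c*(-71*s^2 + 73*s + 33) + 6*s^3 - 27*s^2 - 159*s - 72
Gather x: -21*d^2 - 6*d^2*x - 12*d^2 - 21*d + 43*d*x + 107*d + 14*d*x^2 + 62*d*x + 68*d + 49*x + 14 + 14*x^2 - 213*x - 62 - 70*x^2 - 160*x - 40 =-33*d^2 + 154*d + x^2*(14*d - 56) + x*(-6*d^2 + 105*d - 324) - 88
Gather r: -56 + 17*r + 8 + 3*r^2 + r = 3*r^2 + 18*r - 48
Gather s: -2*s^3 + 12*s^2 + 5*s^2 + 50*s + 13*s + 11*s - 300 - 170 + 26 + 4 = -2*s^3 + 17*s^2 + 74*s - 440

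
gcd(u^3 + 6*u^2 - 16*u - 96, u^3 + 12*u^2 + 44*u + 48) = u^2 + 10*u + 24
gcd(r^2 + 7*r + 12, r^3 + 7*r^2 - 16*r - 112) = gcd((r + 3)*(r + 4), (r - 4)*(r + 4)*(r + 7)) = r + 4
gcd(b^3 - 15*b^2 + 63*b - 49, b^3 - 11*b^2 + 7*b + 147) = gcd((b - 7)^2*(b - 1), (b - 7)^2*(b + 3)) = b^2 - 14*b + 49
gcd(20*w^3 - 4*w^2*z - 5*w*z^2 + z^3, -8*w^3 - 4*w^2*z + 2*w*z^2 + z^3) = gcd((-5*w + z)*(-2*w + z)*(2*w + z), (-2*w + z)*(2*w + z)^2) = -4*w^2 + z^2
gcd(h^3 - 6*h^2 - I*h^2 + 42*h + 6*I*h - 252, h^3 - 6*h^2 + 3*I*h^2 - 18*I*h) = h - 6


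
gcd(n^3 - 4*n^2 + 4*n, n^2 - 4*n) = n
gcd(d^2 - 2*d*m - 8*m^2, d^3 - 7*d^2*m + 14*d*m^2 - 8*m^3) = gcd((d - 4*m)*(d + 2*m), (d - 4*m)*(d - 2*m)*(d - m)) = d - 4*m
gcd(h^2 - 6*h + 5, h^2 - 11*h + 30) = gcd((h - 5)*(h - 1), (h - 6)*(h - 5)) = h - 5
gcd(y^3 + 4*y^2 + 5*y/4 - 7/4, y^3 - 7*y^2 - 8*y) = y + 1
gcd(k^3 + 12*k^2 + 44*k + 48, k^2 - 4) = k + 2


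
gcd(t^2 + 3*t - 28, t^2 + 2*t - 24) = t - 4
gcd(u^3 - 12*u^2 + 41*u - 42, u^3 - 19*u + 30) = u^2 - 5*u + 6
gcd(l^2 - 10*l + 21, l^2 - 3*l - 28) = l - 7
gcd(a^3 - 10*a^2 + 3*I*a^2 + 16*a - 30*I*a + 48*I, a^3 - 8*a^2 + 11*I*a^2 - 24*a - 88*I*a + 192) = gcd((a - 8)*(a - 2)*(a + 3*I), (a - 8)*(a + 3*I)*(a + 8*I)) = a^2 + a*(-8 + 3*I) - 24*I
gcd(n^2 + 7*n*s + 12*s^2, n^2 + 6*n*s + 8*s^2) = n + 4*s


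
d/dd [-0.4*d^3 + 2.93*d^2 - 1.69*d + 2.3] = -1.2*d^2 + 5.86*d - 1.69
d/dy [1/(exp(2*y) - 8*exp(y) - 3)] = 2*(4 - exp(y))*exp(y)/(-exp(2*y) + 8*exp(y) + 3)^2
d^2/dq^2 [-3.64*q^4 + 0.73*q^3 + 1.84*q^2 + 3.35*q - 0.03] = -43.68*q^2 + 4.38*q + 3.68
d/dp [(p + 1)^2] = 2*p + 2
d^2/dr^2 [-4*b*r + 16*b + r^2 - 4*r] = 2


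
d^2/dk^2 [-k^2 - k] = -2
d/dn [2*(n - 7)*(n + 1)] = 4*n - 12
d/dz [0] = 0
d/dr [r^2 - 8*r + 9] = 2*r - 8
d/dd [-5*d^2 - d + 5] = -10*d - 1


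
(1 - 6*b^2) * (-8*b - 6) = 48*b^3 + 36*b^2 - 8*b - 6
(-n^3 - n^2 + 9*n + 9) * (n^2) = -n^5 - n^4 + 9*n^3 + 9*n^2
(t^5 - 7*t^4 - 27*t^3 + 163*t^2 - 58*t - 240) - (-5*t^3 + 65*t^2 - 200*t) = t^5 - 7*t^4 - 22*t^3 + 98*t^2 + 142*t - 240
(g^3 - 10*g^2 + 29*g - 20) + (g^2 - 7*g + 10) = g^3 - 9*g^2 + 22*g - 10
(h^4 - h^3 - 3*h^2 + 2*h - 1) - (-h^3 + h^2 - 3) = h^4 - 4*h^2 + 2*h + 2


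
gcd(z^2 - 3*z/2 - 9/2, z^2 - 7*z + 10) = 1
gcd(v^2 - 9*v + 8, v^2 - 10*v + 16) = v - 8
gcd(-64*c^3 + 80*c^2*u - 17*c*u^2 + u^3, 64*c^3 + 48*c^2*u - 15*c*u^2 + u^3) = 64*c^2 - 16*c*u + u^2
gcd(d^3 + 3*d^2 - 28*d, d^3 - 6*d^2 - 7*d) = d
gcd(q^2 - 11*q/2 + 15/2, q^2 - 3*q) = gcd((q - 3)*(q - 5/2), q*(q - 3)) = q - 3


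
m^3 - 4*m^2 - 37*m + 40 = (m - 8)*(m - 1)*(m + 5)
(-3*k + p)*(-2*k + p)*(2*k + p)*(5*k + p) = 60*k^4 - 8*k^3*p - 19*k^2*p^2 + 2*k*p^3 + p^4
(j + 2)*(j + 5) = j^2 + 7*j + 10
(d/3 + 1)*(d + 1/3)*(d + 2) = d^3/3 + 16*d^2/9 + 23*d/9 + 2/3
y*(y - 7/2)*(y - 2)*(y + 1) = y^4 - 9*y^3/2 + 3*y^2/2 + 7*y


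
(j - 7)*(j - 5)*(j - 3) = j^3 - 15*j^2 + 71*j - 105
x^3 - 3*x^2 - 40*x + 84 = (x - 7)*(x - 2)*(x + 6)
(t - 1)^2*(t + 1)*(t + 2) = t^4 + t^3 - 3*t^2 - t + 2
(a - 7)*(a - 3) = a^2 - 10*a + 21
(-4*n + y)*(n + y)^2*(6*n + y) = -24*n^4 - 46*n^3*y - 19*n^2*y^2 + 4*n*y^3 + y^4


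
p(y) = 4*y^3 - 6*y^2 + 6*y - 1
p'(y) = 12*y^2 - 12*y + 6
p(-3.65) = -297.34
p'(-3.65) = 209.67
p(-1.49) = -36.49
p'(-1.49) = 50.52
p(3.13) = 81.66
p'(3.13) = 86.00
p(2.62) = 45.47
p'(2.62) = 56.93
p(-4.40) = -484.30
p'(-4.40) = 291.12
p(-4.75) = -593.56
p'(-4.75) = 333.75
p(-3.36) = -240.63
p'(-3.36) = 181.80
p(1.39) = 6.49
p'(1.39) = 12.51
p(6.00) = 683.00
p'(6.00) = 366.00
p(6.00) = 683.00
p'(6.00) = 366.00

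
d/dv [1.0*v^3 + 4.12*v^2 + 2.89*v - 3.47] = 3.0*v^2 + 8.24*v + 2.89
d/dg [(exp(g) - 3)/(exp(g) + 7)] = 10*exp(g)/(exp(g) + 7)^2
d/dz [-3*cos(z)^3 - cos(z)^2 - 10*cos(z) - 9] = (9*cos(z)^2 + 2*cos(z) + 10)*sin(z)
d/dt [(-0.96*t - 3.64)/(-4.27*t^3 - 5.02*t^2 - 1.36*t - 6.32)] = (-8.1984*t^3 - 51.4476*t^2 - 36.5456*t + 1.1168)/(18.2329*t^6 + 42.8708*t^5 + 36.8148*t^4 + 67.6272*t^3 + 65.3024*t^2 + 17.1904*t + 39.9424)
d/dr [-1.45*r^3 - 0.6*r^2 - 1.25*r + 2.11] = -4.35*r^2 - 1.2*r - 1.25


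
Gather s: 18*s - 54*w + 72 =18*s - 54*w + 72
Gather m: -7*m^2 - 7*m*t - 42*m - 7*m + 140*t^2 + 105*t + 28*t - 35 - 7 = -7*m^2 + m*(-7*t - 49) + 140*t^2 + 133*t - 42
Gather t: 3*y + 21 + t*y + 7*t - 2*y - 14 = t*(y + 7) + y + 7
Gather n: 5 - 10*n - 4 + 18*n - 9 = 8*n - 8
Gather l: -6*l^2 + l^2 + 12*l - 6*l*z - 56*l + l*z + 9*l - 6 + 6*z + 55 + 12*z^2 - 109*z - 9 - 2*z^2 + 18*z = -5*l^2 + l*(-5*z - 35) + 10*z^2 - 85*z + 40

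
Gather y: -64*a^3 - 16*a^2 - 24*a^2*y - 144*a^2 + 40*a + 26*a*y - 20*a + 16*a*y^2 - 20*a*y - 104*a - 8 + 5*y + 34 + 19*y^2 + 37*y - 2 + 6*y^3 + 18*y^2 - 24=-64*a^3 - 160*a^2 - 84*a + 6*y^3 + y^2*(16*a + 37) + y*(-24*a^2 + 6*a + 42)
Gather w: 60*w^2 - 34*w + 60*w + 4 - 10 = 60*w^2 + 26*w - 6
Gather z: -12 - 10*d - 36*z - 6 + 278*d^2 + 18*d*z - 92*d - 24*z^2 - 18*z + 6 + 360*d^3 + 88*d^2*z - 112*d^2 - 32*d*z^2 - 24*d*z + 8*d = 360*d^3 + 166*d^2 - 94*d + z^2*(-32*d - 24) + z*(88*d^2 - 6*d - 54) - 12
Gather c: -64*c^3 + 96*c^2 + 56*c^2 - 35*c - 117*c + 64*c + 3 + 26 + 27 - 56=-64*c^3 + 152*c^2 - 88*c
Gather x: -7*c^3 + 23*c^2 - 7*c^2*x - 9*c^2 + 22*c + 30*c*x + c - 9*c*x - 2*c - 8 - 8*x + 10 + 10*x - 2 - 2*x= -7*c^3 + 14*c^2 + 21*c + x*(-7*c^2 + 21*c)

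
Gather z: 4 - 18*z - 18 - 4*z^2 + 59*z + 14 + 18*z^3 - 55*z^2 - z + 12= 18*z^3 - 59*z^2 + 40*z + 12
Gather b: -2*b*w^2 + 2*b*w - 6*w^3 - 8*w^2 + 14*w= b*(-2*w^2 + 2*w) - 6*w^3 - 8*w^2 + 14*w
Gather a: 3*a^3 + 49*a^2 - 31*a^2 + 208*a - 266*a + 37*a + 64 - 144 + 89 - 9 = 3*a^3 + 18*a^2 - 21*a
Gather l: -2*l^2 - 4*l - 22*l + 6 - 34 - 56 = -2*l^2 - 26*l - 84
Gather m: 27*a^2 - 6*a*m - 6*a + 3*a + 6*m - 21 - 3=27*a^2 - 3*a + m*(6 - 6*a) - 24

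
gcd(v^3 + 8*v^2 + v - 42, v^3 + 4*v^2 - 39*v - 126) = v^2 + 10*v + 21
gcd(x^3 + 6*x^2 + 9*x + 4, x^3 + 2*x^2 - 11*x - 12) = x^2 + 5*x + 4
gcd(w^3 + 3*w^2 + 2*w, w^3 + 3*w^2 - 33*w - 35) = w + 1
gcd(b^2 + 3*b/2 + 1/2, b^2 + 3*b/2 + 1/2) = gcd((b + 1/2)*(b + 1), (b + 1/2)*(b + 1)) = b^2 + 3*b/2 + 1/2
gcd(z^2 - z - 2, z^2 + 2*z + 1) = z + 1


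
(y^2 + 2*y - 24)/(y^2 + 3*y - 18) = (y - 4)/(y - 3)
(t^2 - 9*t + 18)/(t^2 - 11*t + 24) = (t - 6)/(t - 8)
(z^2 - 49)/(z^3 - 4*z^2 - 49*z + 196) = 1/(z - 4)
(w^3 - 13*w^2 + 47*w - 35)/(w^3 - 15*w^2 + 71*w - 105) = (w - 1)/(w - 3)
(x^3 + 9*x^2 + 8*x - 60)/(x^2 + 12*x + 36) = (x^2 + 3*x - 10)/(x + 6)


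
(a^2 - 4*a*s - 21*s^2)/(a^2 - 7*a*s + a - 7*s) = (a + 3*s)/(a + 1)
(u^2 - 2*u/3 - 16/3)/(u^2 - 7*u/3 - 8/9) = 3*(u + 2)/(3*u + 1)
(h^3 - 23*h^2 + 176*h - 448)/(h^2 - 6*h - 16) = (h^2 - 15*h + 56)/(h + 2)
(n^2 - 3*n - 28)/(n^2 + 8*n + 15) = (n^2 - 3*n - 28)/(n^2 + 8*n + 15)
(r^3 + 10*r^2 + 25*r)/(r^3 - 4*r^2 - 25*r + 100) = r*(r + 5)/(r^2 - 9*r + 20)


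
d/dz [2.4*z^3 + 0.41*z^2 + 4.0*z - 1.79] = 7.2*z^2 + 0.82*z + 4.0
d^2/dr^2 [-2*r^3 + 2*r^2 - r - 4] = 4 - 12*r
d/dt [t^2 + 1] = 2*t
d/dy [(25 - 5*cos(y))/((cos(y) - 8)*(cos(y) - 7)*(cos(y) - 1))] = 5*(-2*cos(y)^3 + 31*cos(y)^2 - 160*cos(y) + 299)*sin(y)/((cos(y) - 8)^2*(cos(y) - 7)^2*(cos(y) - 1)^2)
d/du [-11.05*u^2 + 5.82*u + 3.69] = 5.82 - 22.1*u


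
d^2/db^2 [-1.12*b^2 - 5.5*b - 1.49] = -2.24000000000000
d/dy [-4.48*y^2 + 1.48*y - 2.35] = 1.48 - 8.96*y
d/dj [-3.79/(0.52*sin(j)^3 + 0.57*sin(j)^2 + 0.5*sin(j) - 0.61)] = (5.9124*sin(j)^2 + 4.3206*sin(j) + 1.895)*cos(j)/(0.52*sin(j)^3 + 0.57*sin(j)^2 + 0.5*sin(j) - 0.61)^2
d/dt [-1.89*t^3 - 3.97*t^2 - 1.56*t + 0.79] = -5.67*t^2 - 7.94*t - 1.56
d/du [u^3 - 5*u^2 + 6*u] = 3*u^2 - 10*u + 6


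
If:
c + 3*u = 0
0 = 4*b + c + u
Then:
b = u/2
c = -3*u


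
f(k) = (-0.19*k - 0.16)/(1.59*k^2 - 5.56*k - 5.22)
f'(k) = (5.56 - 3.18*k)*(-0.19*k - 0.16)/(1.59*k^2 - 5.56*k - 5.22)^2 - 0.19/(1.59*k^2 - 5.56*k - 5.22) = (0.3021*k^2 + 0.5088*k + 0.1022)/(2.5281*k^4 - 17.6808*k^3 + 14.314*k^2 + 58.0464*k + 27.2484)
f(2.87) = 0.09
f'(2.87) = 0.06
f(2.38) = 0.06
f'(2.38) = 0.03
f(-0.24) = 0.03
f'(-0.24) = -0.00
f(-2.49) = 0.02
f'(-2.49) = 0.00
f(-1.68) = 0.02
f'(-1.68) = 0.00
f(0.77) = 0.04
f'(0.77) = 0.01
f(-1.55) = 0.02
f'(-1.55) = 0.00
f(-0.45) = 0.03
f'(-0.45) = -0.01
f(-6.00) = 0.01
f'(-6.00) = 0.00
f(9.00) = -0.03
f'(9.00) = 0.01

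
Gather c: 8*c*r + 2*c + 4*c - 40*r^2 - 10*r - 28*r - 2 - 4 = c*(8*r + 6) - 40*r^2 - 38*r - 6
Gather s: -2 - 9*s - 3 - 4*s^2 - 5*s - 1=-4*s^2 - 14*s - 6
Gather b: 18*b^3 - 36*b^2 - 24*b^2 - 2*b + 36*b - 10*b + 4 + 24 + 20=18*b^3 - 60*b^2 + 24*b + 48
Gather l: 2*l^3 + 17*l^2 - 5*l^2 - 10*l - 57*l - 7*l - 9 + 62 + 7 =2*l^3 + 12*l^2 - 74*l + 60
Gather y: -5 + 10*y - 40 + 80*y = 90*y - 45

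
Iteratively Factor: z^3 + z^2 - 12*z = (z)*(z^2 + z - 12) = z*(z + 4)*(z - 3)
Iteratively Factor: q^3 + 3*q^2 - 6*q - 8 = (q - 2)*(q^2 + 5*q + 4) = (q - 2)*(q + 1)*(q + 4)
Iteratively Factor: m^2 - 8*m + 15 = (m - 3)*(m - 5)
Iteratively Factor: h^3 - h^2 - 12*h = (h - 4)*(h^2 + 3*h) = (h - 4)*(h + 3)*(h)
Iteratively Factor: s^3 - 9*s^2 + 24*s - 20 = (s - 5)*(s^2 - 4*s + 4) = (s - 5)*(s - 2)*(s - 2)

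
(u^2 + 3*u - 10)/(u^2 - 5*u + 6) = (u + 5)/(u - 3)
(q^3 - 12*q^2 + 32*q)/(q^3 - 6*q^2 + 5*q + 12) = q*(q - 8)/(q^2 - 2*q - 3)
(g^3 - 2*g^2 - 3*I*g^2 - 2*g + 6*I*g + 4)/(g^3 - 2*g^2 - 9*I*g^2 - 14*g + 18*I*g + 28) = (g - I)/(g - 7*I)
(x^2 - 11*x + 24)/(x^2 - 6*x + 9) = (x - 8)/(x - 3)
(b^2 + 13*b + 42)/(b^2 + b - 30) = (b + 7)/(b - 5)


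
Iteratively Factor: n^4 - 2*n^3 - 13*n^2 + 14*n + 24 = (n - 2)*(n^3 - 13*n - 12) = (n - 2)*(n + 1)*(n^2 - n - 12) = (n - 4)*(n - 2)*(n + 1)*(n + 3)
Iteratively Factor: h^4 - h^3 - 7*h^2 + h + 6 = (h + 2)*(h^3 - 3*h^2 - h + 3) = (h - 1)*(h + 2)*(h^2 - 2*h - 3) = (h - 1)*(h + 1)*(h + 2)*(h - 3)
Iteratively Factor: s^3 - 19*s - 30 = (s + 2)*(s^2 - 2*s - 15) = (s - 5)*(s + 2)*(s + 3)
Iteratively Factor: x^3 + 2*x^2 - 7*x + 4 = (x + 4)*(x^2 - 2*x + 1) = (x - 1)*(x + 4)*(x - 1)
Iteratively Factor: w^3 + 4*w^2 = (w)*(w^2 + 4*w) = w*(w + 4)*(w)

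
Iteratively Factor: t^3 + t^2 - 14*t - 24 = (t + 3)*(t^2 - 2*t - 8) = (t - 4)*(t + 3)*(t + 2)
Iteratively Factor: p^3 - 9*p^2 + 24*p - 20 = (p - 2)*(p^2 - 7*p + 10) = (p - 5)*(p - 2)*(p - 2)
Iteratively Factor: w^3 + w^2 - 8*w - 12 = (w + 2)*(w^2 - w - 6) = (w - 3)*(w + 2)*(w + 2)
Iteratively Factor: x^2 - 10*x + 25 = (x - 5)*(x - 5)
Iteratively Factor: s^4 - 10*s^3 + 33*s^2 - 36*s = (s - 3)*(s^3 - 7*s^2 + 12*s) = (s - 3)^2*(s^2 - 4*s) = (s - 4)*(s - 3)^2*(s)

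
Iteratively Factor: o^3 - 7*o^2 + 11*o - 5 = (o - 5)*(o^2 - 2*o + 1) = (o - 5)*(o - 1)*(o - 1)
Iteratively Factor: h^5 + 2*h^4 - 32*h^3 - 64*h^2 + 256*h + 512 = (h + 4)*(h^4 - 2*h^3 - 24*h^2 + 32*h + 128) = (h + 2)*(h + 4)*(h^3 - 4*h^2 - 16*h + 64) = (h - 4)*(h + 2)*(h + 4)*(h^2 - 16) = (h - 4)*(h + 2)*(h + 4)^2*(h - 4)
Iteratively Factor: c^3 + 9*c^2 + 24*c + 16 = (c + 4)*(c^2 + 5*c + 4) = (c + 1)*(c + 4)*(c + 4)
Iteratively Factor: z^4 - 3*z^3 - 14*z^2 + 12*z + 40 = (z + 2)*(z^3 - 5*z^2 - 4*z + 20) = (z - 5)*(z + 2)*(z^2 - 4) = (z - 5)*(z + 2)^2*(z - 2)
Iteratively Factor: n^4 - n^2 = (n)*(n^3 - n) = n*(n + 1)*(n^2 - n) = n*(n - 1)*(n + 1)*(n)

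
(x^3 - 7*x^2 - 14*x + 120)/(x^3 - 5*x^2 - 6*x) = (x^2 - x - 20)/(x*(x + 1))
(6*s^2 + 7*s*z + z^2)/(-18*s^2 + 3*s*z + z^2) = (s + z)/(-3*s + z)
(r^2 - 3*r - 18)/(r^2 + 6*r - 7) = (r^2 - 3*r - 18)/(r^2 + 6*r - 7)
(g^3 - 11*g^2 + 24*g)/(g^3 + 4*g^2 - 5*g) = (g^2 - 11*g + 24)/(g^2 + 4*g - 5)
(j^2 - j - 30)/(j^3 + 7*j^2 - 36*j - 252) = (j + 5)/(j^2 + 13*j + 42)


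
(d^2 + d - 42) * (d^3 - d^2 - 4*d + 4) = d^5 - 47*d^3 + 42*d^2 + 172*d - 168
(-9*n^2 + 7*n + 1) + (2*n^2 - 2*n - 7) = -7*n^2 + 5*n - 6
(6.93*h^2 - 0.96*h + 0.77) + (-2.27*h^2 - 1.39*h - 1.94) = 4.66*h^2 - 2.35*h - 1.17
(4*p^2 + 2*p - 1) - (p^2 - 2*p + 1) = 3*p^2 + 4*p - 2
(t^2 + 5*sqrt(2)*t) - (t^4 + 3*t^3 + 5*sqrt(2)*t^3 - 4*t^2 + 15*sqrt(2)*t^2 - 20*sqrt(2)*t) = -t^4 - 5*sqrt(2)*t^3 - 3*t^3 - 15*sqrt(2)*t^2 + 5*t^2 + 25*sqrt(2)*t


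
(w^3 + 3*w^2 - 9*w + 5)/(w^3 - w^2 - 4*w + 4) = (w^2 + 4*w - 5)/(w^2 - 4)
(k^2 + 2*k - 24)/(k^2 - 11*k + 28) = (k + 6)/(k - 7)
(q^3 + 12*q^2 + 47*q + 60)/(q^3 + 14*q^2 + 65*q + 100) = (q + 3)/(q + 5)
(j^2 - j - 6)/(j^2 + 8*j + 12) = (j - 3)/(j + 6)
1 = 1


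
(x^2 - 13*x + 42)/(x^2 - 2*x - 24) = (x - 7)/(x + 4)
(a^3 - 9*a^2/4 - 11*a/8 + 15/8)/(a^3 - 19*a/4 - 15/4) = (4*a - 3)/(2*(2*a + 3))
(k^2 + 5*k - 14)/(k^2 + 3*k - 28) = (k - 2)/(k - 4)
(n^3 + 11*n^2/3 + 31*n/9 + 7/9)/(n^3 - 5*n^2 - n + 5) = (9*n^2 + 24*n + 7)/(9*(n^2 - 6*n + 5))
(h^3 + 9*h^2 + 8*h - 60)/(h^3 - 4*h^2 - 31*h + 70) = (h + 6)/(h - 7)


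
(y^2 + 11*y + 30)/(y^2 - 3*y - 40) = (y + 6)/(y - 8)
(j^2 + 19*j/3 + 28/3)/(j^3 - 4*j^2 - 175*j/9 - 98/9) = 3*(j + 4)/(3*j^2 - 19*j - 14)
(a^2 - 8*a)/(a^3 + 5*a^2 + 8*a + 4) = a*(a - 8)/(a^3 + 5*a^2 + 8*a + 4)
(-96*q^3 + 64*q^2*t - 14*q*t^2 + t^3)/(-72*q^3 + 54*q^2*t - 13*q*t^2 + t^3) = (4*q - t)/(3*q - t)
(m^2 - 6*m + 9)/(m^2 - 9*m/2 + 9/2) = 2*(m - 3)/(2*m - 3)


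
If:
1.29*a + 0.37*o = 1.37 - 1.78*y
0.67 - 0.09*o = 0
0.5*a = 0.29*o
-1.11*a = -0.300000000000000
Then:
No Solution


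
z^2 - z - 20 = (z - 5)*(z + 4)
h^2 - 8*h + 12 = (h - 6)*(h - 2)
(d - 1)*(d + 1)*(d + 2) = d^3 + 2*d^2 - d - 2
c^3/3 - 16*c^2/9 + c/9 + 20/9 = (c/3 + 1/3)*(c - 5)*(c - 4/3)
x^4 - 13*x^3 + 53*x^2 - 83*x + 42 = (x - 7)*(x - 3)*(x - 2)*(x - 1)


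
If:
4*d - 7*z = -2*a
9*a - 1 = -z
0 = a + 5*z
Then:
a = 5/44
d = -17/176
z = -1/44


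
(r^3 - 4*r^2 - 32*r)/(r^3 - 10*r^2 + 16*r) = (r + 4)/(r - 2)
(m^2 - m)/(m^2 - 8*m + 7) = m/(m - 7)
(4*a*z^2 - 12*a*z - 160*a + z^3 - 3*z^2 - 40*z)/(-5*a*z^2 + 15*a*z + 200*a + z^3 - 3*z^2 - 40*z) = (4*a + z)/(-5*a + z)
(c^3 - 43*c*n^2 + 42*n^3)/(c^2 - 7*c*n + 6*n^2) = c + 7*n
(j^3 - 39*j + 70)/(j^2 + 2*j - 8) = (j^2 + 2*j - 35)/(j + 4)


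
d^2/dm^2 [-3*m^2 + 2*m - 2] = -6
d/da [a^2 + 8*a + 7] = 2*a + 8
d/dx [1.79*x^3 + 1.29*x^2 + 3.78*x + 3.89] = 5.37*x^2 + 2.58*x + 3.78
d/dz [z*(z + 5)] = 2*z + 5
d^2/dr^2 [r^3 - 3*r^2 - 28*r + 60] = 6*r - 6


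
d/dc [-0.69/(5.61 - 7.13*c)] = -4.9197/(7.13*c - 5.61)^2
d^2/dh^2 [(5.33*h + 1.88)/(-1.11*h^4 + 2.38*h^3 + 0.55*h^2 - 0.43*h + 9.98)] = (-78.805116*h^7 + 178.965744*h^6 - 12.6262020000001*h^5 - 133.72731*h^4 - 1237.99159*h^3 + 1277.420088*h^2 + 446.133012*h - 25.802908)/(1.367631*h^12 - 8.797194*h^11 + 16.829487*h^10 - 3.173923*h^9 - 52.043853*h^8 + 161.76312*h^7 - 129.208834*h^6 - 107.893605*h^5 + 383.588589*h^4 - 696.905729*h^3 - 169.876566*h^2 + 128.484516*h - 994.011992)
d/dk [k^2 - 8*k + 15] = 2*k - 8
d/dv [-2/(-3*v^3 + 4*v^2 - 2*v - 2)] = 2*(-9*v^2 + 8*v - 2)/(3*v^3 - 4*v^2 + 2*v + 2)^2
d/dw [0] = 0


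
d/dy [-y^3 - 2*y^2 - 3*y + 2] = -3*y^2 - 4*y - 3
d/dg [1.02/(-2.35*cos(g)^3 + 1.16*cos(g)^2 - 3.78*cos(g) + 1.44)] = (-7.191*cos(g)^2 + 2.3664*cos(g) - 3.8556)*sin(g)/(2.35*cos(g)^3 - 1.16*cos(g)^2 + 3.78*cos(g) - 1.44)^2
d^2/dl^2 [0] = 0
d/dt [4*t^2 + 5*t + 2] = 8*t + 5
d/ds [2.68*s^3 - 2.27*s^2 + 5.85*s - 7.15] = 8.04*s^2 - 4.54*s + 5.85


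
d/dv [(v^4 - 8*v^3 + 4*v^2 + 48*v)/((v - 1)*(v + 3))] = 2*(v^5 - v^4 - 22*v^3 + 16*v^2 - 12*v - 72)/(v^4 + 4*v^3 - 2*v^2 - 12*v + 9)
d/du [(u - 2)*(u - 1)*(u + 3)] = 3*u^2 - 7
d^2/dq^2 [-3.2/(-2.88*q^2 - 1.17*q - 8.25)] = (-53.08416*q^2 - 21.56544*q + 3.2*(5.76*q + 1.17)*(11.52*q + 2.34) - 152.064)/(2.88*q^2 + 1.17*q + 8.25)^3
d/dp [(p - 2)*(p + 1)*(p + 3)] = 3*p^2 + 4*p - 5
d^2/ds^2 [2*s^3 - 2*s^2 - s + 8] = 12*s - 4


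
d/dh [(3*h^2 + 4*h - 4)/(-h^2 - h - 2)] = (h^2 - 20*h - 12)/(h^4 + 2*h^3 + 5*h^2 + 4*h + 4)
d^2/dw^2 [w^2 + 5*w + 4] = 2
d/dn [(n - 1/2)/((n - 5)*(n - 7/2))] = (-4*n^2 + 4*n + 53)/(4*n^4 - 68*n^3 + 429*n^2 - 1190*n + 1225)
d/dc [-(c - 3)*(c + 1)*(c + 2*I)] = -3*c^2 + 4*c*(1 - I) + 3 + 4*I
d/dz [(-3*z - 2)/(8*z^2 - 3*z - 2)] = 8*z*(3*z + 4)/(64*z^4 - 48*z^3 - 23*z^2 + 12*z + 4)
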